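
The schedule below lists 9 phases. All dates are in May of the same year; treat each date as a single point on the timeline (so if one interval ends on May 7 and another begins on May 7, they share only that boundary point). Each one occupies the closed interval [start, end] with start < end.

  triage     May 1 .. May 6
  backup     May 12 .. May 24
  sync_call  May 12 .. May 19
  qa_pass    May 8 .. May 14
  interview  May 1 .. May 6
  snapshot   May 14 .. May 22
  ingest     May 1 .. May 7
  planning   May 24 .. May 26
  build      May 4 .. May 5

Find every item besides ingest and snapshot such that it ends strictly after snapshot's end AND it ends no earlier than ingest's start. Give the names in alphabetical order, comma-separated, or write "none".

backup, planning

Conditions: its end is strictly after snapshot's end (X.end > May 22) AND its end is no earlier than ingest's start (X.end >= May 1).
backup: end May 24 > May 22? ✓; end May 24 >= May 1? ✓ → yes.
build: end May 5 > May 22? ✗; end May 5 >= May 1? ✓ → no.
interview: end May 6 > May 22? ✗; end May 6 >= May 1? ✓ → no.
planning: end May 26 > May 22? ✓; end May 26 >= May 1? ✓ → yes.
qa_pass: end May 14 > May 22? ✗; end May 14 >= May 1? ✓ → no.
sync_call: end May 19 > May 22? ✗; end May 19 >= May 1? ✓ → no.
triage: end May 6 > May 22? ✗; end May 6 >= May 1? ✓ → no.
Result: backup, planning.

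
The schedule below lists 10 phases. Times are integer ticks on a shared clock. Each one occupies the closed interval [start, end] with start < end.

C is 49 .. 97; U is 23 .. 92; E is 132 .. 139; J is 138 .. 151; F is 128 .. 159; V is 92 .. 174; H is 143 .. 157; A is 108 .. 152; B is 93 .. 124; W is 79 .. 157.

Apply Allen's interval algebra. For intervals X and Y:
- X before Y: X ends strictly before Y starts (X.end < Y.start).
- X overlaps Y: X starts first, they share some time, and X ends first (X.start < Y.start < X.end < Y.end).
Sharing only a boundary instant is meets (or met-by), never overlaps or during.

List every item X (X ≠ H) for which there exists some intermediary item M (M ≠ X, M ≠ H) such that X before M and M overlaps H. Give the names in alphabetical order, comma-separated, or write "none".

Target H = [143, 157].
Intermediaries M with M overlaps H: A, J.
Via A — items with X before A: C, U.
Via J — items with X before J: B, C, U.
Union: B, C, U.

B, C, U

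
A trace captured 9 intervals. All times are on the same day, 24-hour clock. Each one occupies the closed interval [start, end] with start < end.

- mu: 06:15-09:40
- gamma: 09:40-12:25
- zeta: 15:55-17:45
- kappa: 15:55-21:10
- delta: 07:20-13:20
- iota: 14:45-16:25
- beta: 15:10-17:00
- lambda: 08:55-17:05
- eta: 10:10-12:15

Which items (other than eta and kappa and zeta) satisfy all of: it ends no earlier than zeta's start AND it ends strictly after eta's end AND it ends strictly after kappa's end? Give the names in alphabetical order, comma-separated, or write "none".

Conditions: its end is no earlier than zeta's start (X.end >= 15:55) AND its end is strictly after eta's end (X.end > 12:15) AND its end is strictly after kappa's end (X.end > 21:10).
beta: end 17:00 >= 15:55? ✓; end 17:00 > 12:15? ✓; end 17:00 > 21:10? ✗ → no.
delta: end 13:20 >= 15:55? ✗; end 13:20 > 12:15? ✓; end 13:20 > 21:10? ✗ → no.
gamma: end 12:25 >= 15:55? ✗; end 12:25 > 12:15? ✓; end 12:25 > 21:10? ✗ → no.
iota: end 16:25 >= 15:55? ✓; end 16:25 > 12:15? ✓; end 16:25 > 21:10? ✗ → no.
lambda: end 17:05 >= 15:55? ✓; end 17:05 > 12:15? ✓; end 17:05 > 21:10? ✗ → no.
mu: end 09:40 >= 15:55? ✗; end 09:40 > 12:15? ✗; end 09:40 > 21:10? ✗ → no.
Result: none.

none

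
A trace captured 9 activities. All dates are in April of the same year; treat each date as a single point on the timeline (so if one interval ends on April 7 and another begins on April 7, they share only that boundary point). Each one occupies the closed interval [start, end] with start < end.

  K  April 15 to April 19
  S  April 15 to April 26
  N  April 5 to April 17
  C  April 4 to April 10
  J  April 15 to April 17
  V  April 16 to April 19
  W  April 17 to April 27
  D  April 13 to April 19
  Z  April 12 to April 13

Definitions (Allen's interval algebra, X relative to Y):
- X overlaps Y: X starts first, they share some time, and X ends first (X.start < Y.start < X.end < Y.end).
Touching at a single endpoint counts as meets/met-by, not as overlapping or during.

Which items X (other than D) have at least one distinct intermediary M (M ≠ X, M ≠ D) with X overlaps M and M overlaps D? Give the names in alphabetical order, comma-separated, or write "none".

Target D = [April 13, April 19].
Intermediaries M with M overlaps D: N.
Via N — items with X overlaps N: C.
Union: C.

C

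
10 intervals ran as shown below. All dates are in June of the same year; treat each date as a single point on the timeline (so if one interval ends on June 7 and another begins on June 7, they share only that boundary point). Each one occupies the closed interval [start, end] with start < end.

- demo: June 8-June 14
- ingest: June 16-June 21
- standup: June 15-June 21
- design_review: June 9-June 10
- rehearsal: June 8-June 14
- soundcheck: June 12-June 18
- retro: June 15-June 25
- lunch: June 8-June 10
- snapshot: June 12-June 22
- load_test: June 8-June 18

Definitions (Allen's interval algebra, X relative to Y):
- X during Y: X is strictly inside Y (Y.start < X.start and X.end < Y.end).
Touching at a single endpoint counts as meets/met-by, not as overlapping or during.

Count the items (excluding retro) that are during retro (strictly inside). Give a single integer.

Target retro = [June 15, June 25].
demo [June 8, June 14] → before → no.
design_review [June 9, June 10] → before → no.
ingest [June 16, June 21] → during → counts.
load_test [June 8, June 18] → overlaps → no.
lunch [June 8, June 10] → before → no.
rehearsal [June 8, June 14] → before → no.
snapshot [June 12, June 22] → overlaps → no.
soundcheck [June 12, June 18] → overlaps → no.
standup [June 15, June 21] → starts → no.
Total: 1.

1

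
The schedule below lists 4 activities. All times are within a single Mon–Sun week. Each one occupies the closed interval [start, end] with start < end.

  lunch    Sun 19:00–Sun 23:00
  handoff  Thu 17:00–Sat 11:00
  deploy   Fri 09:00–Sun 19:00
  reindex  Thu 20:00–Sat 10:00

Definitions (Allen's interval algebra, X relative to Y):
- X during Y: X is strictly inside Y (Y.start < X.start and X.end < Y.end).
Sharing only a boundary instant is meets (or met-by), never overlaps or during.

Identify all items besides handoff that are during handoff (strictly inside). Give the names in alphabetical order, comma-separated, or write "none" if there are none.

reindex

Target handoff = [Thu 17:00, Sat 11:00].
deploy [Fri 09:00, Sun 19:00] → overlapped-by → no.
lunch [Sun 19:00, Sun 23:00] → after → no.
reindex [Thu 20:00, Sat 10:00] → during → yes.
Result: reindex.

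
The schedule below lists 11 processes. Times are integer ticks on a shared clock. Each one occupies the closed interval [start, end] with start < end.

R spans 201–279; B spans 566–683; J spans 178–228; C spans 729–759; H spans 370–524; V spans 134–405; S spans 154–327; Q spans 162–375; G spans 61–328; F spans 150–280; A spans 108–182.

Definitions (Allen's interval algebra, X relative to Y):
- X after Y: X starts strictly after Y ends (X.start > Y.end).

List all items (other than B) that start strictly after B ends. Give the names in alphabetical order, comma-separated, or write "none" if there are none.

Target B = [566, 683].
A [108, 182] → before → no.
C [729, 759] → after → yes.
F [150, 280] → before → no.
G [61, 328] → before → no.
H [370, 524] → before → no.
J [178, 228] → before → no.
Q [162, 375] → before → no.
R [201, 279] → before → no.
S [154, 327] → before → no.
V [134, 405] → before → no.
Result: C.

C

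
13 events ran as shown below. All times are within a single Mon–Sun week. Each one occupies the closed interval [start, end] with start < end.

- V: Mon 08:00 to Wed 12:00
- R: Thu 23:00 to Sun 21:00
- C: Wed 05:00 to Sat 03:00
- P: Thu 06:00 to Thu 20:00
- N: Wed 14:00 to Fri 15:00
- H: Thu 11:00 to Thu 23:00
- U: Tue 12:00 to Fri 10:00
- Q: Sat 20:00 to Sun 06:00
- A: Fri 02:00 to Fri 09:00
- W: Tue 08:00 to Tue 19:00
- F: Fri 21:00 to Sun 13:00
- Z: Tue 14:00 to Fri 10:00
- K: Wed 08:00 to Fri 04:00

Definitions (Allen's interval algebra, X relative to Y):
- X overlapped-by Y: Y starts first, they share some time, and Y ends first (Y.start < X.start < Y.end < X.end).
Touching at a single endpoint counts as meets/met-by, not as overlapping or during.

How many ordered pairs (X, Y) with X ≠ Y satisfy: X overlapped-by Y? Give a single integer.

19

Checking all 156 ordered pairs for relation 'overlapped-by'; matching pairs in alphabetical order:
(A, K): A overlapped-by K ✓
(C, U): C overlapped-by U ✓
(C, V): C overlapped-by V ✓
(C, Z): C overlapped-by Z ✓
(F, C): F overlapped-by C ✓
(H, P): H overlapped-by P ✓
(K, V): K overlapped-by V ✓
(N, K): N overlapped-by K ✓
(N, U): N overlapped-by U ✓
(N, Z): N overlapped-by Z ✓
(R, C): R overlapped-by C ✓
(R, K): R overlapped-by K ✓
(R, N): R overlapped-by N ✓
(R, U): R overlapped-by U ✓
(R, Z): R overlapped-by Z ✓
(U, V): U overlapped-by V ✓
(U, W): U overlapped-by W ✓
(Z, V): Z overlapped-by V ✓
(Z, W): Z overlapped-by W ✓
Count: 19.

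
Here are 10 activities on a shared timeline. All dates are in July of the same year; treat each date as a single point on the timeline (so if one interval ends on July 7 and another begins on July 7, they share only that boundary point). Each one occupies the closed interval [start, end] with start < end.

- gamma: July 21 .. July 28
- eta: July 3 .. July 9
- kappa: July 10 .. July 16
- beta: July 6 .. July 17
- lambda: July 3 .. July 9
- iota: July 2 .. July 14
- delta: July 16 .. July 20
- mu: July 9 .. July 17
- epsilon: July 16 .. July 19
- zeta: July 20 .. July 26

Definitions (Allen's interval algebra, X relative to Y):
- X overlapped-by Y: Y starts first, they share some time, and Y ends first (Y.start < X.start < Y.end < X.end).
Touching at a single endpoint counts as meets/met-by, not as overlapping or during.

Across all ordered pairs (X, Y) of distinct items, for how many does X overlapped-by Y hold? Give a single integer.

10

Checking all 90 ordered pairs for relation 'overlapped-by'; matching pairs in alphabetical order:
(beta, eta): beta overlapped-by eta ✓
(beta, iota): beta overlapped-by iota ✓
(beta, lambda): beta overlapped-by lambda ✓
(delta, beta): delta overlapped-by beta ✓
(delta, mu): delta overlapped-by mu ✓
(epsilon, beta): epsilon overlapped-by beta ✓
(epsilon, mu): epsilon overlapped-by mu ✓
(gamma, zeta): gamma overlapped-by zeta ✓
(kappa, iota): kappa overlapped-by iota ✓
(mu, iota): mu overlapped-by iota ✓
Count: 10.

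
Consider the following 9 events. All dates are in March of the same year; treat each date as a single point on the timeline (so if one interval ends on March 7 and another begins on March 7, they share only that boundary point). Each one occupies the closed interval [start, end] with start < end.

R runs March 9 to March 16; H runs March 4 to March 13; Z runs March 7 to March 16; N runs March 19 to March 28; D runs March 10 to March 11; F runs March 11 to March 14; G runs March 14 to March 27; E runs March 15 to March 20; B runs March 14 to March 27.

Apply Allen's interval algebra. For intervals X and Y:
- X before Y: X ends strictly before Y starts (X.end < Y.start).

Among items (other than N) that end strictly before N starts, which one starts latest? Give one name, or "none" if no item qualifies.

F

Target N = [March 19, March 28].
B [March 14, March 27] → overlaps → excluded.
D [March 10, March 11] → before → candidate.
E [March 15, March 20] → overlaps → excluded.
F [March 11, March 14] → before → candidate.
G [March 14, March 27] → overlaps → excluded.
H [March 4, March 13] → before → candidate.
R [March 9, March 16] → before → candidate.
Z [March 7, March 16] → before → candidate.
Among candidates, latest start is March 11 → F.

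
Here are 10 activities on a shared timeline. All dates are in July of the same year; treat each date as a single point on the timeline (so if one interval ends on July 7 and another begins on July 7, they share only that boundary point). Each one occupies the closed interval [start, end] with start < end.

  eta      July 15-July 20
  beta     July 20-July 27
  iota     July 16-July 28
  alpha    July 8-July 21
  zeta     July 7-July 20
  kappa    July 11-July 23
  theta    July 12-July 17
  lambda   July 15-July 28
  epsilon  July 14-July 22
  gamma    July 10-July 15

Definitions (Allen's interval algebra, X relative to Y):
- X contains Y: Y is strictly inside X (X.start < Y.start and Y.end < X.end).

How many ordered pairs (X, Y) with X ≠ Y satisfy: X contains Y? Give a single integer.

11

Checking all 90 ordered pairs for relation 'contains'; matching pairs in alphabetical order:
(alpha, eta): alpha contains eta ✓
(alpha, gamma): alpha contains gamma ✓
(alpha, theta): alpha contains theta ✓
(epsilon, eta): epsilon contains eta ✓
(iota, beta): iota contains beta ✓
(kappa, epsilon): kappa contains epsilon ✓
(kappa, eta): kappa contains eta ✓
(kappa, theta): kappa contains theta ✓
(lambda, beta): lambda contains beta ✓
(zeta, gamma): zeta contains gamma ✓
(zeta, theta): zeta contains theta ✓
Count: 11.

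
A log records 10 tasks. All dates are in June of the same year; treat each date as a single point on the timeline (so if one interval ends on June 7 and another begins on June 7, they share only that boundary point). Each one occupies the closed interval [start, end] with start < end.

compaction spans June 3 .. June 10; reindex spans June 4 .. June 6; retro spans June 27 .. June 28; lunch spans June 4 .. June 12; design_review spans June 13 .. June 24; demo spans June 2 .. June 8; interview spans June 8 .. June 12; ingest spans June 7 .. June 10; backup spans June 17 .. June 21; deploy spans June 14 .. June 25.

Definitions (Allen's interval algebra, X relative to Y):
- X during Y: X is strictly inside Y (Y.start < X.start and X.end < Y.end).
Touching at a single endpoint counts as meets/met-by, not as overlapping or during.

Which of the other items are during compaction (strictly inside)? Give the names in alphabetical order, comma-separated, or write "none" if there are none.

reindex

Target compaction = [June 3, June 10].
backup [June 17, June 21] → after → no.
demo [June 2, June 8] → overlaps → no.
deploy [June 14, June 25] → after → no.
design_review [June 13, June 24] → after → no.
ingest [June 7, June 10] → finishes → no.
interview [June 8, June 12] → overlapped-by → no.
lunch [June 4, June 12] → overlapped-by → no.
reindex [June 4, June 6] → during → yes.
retro [June 27, June 28] → after → no.
Result: reindex.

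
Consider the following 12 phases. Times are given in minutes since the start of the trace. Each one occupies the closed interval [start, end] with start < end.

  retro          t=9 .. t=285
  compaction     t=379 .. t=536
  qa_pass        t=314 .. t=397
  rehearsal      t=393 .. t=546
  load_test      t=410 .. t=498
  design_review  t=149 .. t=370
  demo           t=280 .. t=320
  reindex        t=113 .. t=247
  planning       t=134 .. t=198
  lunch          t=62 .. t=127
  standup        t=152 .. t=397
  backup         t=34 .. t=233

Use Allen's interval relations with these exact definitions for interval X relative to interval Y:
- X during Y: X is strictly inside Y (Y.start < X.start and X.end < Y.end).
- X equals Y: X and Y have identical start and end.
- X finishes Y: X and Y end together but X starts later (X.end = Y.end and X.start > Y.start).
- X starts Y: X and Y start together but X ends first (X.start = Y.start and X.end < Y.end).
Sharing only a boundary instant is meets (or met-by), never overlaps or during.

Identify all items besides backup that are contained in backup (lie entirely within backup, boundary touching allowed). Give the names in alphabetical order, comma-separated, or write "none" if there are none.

lunch, planning

Target backup = [t=34, t=233].
compaction [t=379, t=536] → after → no.
demo [t=280, t=320] → after → no.
design_review [t=149, t=370] → overlapped-by → no.
load_test [t=410, t=498] → after → no.
lunch [t=62, t=127] → during → yes.
planning [t=134, t=198] → during → yes.
qa_pass [t=314, t=397] → after → no.
rehearsal [t=393, t=546] → after → no.
reindex [t=113, t=247] → overlapped-by → no.
retro [t=9, t=285] → contains → no.
standup [t=152, t=397] → overlapped-by → no.
Result: lunch, planning.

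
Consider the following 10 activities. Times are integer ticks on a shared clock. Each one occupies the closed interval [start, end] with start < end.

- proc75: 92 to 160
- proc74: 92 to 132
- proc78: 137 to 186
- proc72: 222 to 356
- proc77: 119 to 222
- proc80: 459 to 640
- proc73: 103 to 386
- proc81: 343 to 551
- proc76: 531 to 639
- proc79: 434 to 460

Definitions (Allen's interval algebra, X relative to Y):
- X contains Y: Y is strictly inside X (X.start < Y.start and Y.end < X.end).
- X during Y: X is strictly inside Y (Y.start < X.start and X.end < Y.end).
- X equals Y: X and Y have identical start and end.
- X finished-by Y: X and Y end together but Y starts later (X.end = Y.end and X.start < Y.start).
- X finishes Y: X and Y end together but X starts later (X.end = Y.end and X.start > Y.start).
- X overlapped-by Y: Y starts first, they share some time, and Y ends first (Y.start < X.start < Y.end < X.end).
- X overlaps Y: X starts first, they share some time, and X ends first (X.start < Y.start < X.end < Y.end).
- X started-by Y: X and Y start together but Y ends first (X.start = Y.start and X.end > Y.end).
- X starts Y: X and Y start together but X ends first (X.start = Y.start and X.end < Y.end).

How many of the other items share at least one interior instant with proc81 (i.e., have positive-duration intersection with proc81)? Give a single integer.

5

Target proc81 = [343, 551].
proc72 [222, 356] → overlaps → counts.
proc73 [103, 386] → overlaps → counts.
proc74 [92, 132] → before → no.
proc75 [92, 160] → before → no.
proc76 [531, 639] → overlapped-by → counts.
proc77 [119, 222] → before → no.
proc78 [137, 186] → before → no.
proc79 [434, 460] → during → counts.
proc80 [459, 640] → overlapped-by → counts.
Total: 5.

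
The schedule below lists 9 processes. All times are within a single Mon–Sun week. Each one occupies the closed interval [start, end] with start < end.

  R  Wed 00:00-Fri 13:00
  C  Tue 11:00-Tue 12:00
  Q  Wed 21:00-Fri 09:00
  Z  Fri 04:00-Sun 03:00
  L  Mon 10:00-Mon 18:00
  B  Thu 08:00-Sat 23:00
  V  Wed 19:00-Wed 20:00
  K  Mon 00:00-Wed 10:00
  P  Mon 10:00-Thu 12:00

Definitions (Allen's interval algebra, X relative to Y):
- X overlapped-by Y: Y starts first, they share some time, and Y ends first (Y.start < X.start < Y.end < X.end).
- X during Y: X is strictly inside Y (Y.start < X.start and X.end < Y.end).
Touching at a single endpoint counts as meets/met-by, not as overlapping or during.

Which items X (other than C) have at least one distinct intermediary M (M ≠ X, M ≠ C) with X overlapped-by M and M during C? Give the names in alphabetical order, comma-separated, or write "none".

Target C = [Tue 11:00, Tue 12:00].
Intermediaries M with M during C: none.
Union: none.

none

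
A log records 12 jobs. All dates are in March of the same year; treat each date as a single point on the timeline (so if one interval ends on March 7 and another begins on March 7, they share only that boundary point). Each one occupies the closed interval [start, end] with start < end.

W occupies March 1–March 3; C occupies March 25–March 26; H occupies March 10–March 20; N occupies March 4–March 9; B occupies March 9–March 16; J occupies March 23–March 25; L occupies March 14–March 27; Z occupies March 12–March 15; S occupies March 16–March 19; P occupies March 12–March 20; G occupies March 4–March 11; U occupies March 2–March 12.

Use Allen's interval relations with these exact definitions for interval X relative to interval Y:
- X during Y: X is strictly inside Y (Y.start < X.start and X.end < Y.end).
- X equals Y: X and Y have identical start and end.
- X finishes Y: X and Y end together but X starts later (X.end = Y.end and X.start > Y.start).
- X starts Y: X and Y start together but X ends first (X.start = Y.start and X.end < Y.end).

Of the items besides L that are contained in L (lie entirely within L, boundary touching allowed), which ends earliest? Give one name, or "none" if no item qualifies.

Target L = [March 14, March 27].
B [March 9, March 16] → overlaps → excluded.
C [March 25, March 26] → during → candidate.
G [March 4, March 11] → before → excluded.
H [March 10, March 20] → overlaps → excluded.
J [March 23, March 25] → during → candidate.
N [March 4, March 9] → before → excluded.
P [March 12, March 20] → overlaps → excluded.
S [March 16, March 19] → during → candidate.
U [March 2, March 12] → before → excluded.
W [March 1, March 3] → before → excluded.
Z [March 12, March 15] → overlaps → excluded.
Among candidates, earliest end is March 19 → S.

S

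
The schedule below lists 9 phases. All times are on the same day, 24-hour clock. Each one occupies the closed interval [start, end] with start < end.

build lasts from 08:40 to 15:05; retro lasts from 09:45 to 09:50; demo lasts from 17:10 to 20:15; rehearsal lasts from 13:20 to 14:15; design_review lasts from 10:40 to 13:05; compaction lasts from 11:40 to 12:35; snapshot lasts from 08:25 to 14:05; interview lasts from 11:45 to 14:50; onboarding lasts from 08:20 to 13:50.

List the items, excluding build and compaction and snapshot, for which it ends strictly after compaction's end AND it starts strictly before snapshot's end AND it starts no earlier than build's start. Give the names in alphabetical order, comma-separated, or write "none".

Conditions: its end is strictly after compaction's end (X.end > 12:35) AND its start is strictly before snapshot's end (X.start < 14:05) AND its start is no earlier than build's start (X.start >= 08:40).
demo: end 20:15 > 12:35? ✓; start 17:10 < 14:05? ✗; start 17:10 >= 08:40? ✓ → no.
design_review: end 13:05 > 12:35? ✓; start 10:40 < 14:05? ✓; start 10:40 >= 08:40? ✓ → yes.
interview: end 14:50 > 12:35? ✓; start 11:45 < 14:05? ✓; start 11:45 >= 08:40? ✓ → yes.
onboarding: end 13:50 > 12:35? ✓; start 08:20 < 14:05? ✓; start 08:20 >= 08:40? ✗ → no.
rehearsal: end 14:15 > 12:35? ✓; start 13:20 < 14:05? ✓; start 13:20 >= 08:40? ✓ → yes.
retro: end 09:50 > 12:35? ✗; start 09:45 < 14:05? ✓; start 09:45 >= 08:40? ✓ → no.
Result: design_review, interview, rehearsal.

design_review, interview, rehearsal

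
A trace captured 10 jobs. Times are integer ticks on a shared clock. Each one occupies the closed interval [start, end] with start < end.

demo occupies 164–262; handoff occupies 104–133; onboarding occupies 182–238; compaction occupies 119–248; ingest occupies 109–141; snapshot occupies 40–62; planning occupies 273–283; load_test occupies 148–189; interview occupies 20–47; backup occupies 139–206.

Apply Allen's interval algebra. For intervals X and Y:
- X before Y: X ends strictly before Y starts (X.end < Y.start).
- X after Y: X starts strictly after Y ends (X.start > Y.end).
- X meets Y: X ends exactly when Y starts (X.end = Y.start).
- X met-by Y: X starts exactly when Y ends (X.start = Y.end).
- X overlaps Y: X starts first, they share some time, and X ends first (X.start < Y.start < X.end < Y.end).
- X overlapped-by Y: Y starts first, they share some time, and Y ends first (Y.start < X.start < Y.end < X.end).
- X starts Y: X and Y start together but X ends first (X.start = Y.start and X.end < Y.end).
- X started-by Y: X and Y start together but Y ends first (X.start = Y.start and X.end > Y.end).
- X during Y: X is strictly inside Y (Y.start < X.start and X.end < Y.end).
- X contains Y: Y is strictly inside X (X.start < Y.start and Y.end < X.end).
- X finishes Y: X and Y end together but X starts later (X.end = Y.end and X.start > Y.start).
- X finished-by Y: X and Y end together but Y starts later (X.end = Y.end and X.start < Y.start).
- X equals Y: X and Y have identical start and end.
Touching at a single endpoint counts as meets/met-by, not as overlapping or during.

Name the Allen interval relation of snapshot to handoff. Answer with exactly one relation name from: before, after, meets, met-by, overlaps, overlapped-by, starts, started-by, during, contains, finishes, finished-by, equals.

snapshot = [40, 62]; handoff = [104, 133].
Compare endpoints: snapshot.start < handoff.start, snapshot.start < handoff.end, snapshot.end < handoff.start, snapshot.end < handoff.end.
That pattern is 'before'.

before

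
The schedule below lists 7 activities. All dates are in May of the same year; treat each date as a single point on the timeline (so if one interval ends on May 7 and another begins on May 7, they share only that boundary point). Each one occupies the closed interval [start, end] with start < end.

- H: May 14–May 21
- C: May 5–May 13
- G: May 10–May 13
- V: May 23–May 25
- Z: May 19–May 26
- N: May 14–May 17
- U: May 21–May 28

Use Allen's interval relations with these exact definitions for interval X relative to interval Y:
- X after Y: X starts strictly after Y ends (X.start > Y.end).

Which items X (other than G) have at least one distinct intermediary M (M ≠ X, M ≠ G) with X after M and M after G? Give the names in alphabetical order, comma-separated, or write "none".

U, V, Z

Target G = [May 10, May 13].
Intermediaries M with M after G: H, N, U, V, Z.
Via H — items with X after H: V.
Via N — items with X after N: U, V, Z.
Via U — items with X after U: none.
Via V — items with X after V: none.
Via Z — items with X after Z: none.
Union: U, V, Z.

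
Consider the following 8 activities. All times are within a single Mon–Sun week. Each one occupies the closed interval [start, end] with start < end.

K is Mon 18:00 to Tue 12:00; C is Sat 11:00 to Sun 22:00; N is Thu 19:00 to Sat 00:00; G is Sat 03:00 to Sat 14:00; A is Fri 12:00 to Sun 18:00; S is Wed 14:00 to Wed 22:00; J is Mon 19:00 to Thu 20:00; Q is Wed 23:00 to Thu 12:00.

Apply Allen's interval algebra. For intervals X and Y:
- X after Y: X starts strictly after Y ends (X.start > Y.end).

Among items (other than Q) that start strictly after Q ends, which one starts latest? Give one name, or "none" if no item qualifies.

C

Target Q = [Wed 23:00, Thu 12:00].
A [Fri 12:00, Sun 18:00] → after → candidate.
C [Sat 11:00, Sun 22:00] → after → candidate.
G [Sat 03:00, Sat 14:00] → after → candidate.
J [Mon 19:00, Thu 20:00] → contains → excluded.
K [Mon 18:00, Tue 12:00] → before → excluded.
N [Thu 19:00, Sat 00:00] → after → candidate.
S [Wed 14:00, Wed 22:00] → before → excluded.
Among candidates, latest start is Sat 11:00 → C.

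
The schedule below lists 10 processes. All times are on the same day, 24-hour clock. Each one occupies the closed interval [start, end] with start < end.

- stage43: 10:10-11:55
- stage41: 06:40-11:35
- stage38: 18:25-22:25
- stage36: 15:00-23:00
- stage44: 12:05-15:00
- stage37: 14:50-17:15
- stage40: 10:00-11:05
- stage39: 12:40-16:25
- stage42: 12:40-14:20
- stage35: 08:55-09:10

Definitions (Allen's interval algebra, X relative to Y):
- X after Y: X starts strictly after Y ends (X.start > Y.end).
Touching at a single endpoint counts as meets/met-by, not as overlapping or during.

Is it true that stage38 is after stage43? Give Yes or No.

Yes

stage38 = [18:25, 22:25], stage43 = [10:10, 11:55].
Actual relation of stage38 to stage43: after.
Asked whether 'after' holds → Yes.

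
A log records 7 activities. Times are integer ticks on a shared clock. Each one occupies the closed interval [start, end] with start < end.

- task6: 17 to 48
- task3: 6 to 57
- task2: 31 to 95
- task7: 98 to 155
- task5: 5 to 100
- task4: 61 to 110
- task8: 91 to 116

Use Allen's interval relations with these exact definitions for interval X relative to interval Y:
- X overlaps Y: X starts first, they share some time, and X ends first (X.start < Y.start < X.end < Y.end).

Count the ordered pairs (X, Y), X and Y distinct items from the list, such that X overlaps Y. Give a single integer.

10

Checking all 42 ordered pairs for relation 'overlaps'; matching pairs in alphabetical order:
(task2, task4): task2 overlaps task4 ✓
(task2, task8): task2 overlaps task8 ✓
(task3, task2): task3 overlaps task2 ✓
(task4, task7): task4 overlaps task7 ✓
(task4, task8): task4 overlaps task8 ✓
(task5, task4): task5 overlaps task4 ✓
(task5, task7): task5 overlaps task7 ✓
(task5, task8): task5 overlaps task8 ✓
(task6, task2): task6 overlaps task2 ✓
(task8, task7): task8 overlaps task7 ✓
Count: 10.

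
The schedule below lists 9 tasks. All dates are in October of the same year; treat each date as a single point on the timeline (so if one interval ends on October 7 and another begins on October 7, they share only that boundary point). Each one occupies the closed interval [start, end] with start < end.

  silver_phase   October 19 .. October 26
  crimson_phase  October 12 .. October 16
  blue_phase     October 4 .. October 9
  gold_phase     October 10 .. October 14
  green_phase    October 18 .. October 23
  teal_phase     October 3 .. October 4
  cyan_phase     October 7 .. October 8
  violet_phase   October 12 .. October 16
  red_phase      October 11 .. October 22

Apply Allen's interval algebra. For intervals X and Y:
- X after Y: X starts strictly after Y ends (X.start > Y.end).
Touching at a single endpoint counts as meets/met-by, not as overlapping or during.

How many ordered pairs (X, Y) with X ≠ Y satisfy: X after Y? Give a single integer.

Checking all 72 ordered pairs for relation 'after'; matching pairs in alphabetical order:
(crimson_phase, blue_phase): crimson_phase after blue_phase ✓
(crimson_phase, cyan_phase): crimson_phase after cyan_phase ✓
(crimson_phase, teal_phase): crimson_phase after teal_phase ✓
(cyan_phase, teal_phase): cyan_phase after teal_phase ✓
(gold_phase, blue_phase): gold_phase after blue_phase ✓
(gold_phase, cyan_phase): gold_phase after cyan_phase ✓
(gold_phase, teal_phase): gold_phase after teal_phase ✓
(green_phase, blue_phase): green_phase after blue_phase ✓
(green_phase, crimson_phase): green_phase after crimson_phase ✓
(green_phase, cyan_phase): green_phase after cyan_phase ✓
(green_phase, gold_phase): green_phase after gold_phase ✓
(green_phase, teal_phase): green_phase after teal_phase ✓
(green_phase, violet_phase): green_phase after violet_phase ✓
(red_phase, blue_phase): red_phase after blue_phase ✓
(red_phase, cyan_phase): red_phase after cyan_phase ✓
(red_phase, teal_phase): red_phase after teal_phase ✓
(silver_phase, blue_phase): silver_phase after blue_phase ✓
(silver_phase, crimson_phase): silver_phase after crimson_phase ✓
(silver_phase, cyan_phase): silver_phase after cyan_phase ✓
(silver_phase, gold_phase): silver_phase after gold_phase ✓
(silver_phase, teal_phase): silver_phase after teal_phase ✓
(silver_phase, violet_phase): silver_phase after violet_phase ✓
(violet_phase, blue_phase): violet_phase after blue_phase ✓
(violet_phase, cyan_phase): violet_phase after cyan_phase ✓
... plus 1 further pairs not listed.
Count: 25.

25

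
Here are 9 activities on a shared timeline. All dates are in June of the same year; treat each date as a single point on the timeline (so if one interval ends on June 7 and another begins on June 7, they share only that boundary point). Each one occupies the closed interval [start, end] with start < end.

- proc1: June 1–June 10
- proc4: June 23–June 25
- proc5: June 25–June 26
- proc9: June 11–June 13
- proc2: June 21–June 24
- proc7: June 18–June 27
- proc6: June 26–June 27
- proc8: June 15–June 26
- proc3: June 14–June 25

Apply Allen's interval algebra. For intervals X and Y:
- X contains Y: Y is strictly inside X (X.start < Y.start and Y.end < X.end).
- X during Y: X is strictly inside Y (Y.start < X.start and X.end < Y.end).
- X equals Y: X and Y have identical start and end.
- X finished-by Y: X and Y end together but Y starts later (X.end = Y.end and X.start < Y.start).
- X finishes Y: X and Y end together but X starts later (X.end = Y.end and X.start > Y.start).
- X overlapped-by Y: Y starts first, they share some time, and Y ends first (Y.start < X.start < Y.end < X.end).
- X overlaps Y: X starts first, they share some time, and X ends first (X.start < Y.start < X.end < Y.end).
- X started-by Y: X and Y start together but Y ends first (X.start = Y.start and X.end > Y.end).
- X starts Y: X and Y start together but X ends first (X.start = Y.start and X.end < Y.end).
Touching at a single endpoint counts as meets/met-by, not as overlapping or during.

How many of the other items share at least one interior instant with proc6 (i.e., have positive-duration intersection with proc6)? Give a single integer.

1

Target proc6 = [June 26, June 27].
proc1 [June 1, June 10] → before → no.
proc2 [June 21, June 24] → before → no.
proc3 [June 14, June 25] → before → no.
proc4 [June 23, June 25] → before → no.
proc5 [June 25, June 26] → meets → no.
proc7 [June 18, June 27] → finished-by → counts.
proc8 [June 15, June 26] → meets → no.
proc9 [June 11, June 13] → before → no.
Total: 1.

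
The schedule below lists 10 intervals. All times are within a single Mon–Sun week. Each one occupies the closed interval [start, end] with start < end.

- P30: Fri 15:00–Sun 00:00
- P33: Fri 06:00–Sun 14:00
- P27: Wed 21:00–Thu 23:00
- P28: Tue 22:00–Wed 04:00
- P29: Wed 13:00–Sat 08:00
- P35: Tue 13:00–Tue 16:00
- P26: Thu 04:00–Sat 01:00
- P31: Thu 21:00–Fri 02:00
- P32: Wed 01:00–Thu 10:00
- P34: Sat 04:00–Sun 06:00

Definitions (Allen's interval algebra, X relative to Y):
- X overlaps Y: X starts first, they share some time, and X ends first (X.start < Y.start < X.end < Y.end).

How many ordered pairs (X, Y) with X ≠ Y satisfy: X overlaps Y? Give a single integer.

Checking all 90 ordered pairs for relation 'overlaps'; matching pairs in alphabetical order:
(P26, P30): P26 overlaps P30 ✓
(P26, P33): P26 overlaps P33 ✓
(P27, P26): P27 overlaps P26 ✓
(P27, P31): P27 overlaps P31 ✓
(P28, P32): P28 overlaps P32 ✓
(P29, P30): P29 overlaps P30 ✓
(P29, P33): P29 overlaps P33 ✓
(P29, P34): P29 overlaps P34 ✓
(P30, P34): P30 overlaps P34 ✓
(P32, P26): P32 overlaps P26 ✓
(P32, P27): P32 overlaps P27 ✓
(P32, P29): P32 overlaps P29 ✓
Count: 12.

12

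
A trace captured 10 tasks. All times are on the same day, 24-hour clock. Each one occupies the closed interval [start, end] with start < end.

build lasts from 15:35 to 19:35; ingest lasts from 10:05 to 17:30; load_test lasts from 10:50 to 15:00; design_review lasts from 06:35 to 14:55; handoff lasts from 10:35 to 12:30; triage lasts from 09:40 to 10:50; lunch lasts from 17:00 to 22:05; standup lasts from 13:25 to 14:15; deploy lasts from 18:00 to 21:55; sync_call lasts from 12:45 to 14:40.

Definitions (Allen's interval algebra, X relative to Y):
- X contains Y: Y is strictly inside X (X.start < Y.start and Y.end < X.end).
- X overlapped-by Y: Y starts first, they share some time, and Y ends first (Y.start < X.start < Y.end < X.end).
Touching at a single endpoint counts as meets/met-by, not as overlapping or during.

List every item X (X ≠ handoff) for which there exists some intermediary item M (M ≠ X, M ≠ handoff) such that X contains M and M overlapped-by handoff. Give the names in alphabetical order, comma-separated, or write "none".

Target handoff = [10:35, 12:30].
Intermediaries M with M overlapped-by handoff: load_test.
Via load_test — items with X contains load_test: ingest.
Union: ingest.

ingest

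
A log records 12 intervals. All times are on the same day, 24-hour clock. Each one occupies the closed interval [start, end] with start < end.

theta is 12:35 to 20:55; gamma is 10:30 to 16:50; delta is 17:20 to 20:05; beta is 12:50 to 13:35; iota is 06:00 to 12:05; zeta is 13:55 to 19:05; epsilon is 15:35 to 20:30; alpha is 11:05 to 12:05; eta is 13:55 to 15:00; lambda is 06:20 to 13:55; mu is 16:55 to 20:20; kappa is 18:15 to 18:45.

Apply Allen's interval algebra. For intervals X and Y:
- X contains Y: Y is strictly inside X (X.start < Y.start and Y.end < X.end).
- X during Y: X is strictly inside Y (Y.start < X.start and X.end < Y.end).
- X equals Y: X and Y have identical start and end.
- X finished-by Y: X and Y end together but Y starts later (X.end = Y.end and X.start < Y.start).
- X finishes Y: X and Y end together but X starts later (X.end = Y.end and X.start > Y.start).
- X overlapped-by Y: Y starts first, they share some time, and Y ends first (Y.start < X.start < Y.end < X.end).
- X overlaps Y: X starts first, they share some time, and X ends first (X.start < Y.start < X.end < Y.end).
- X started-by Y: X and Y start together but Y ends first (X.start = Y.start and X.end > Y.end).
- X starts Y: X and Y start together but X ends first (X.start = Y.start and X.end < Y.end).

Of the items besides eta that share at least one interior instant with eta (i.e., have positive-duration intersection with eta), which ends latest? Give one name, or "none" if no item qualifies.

theta

Target eta = [13:55, 15:00].
alpha [11:05, 12:05] → before → excluded.
beta [12:50, 13:35] → before → excluded.
delta [17:20, 20:05] → after → excluded.
epsilon [15:35, 20:30] → after → excluded.
gamma [10:30, 16:50] → contains → candidate.
iota [06:00, 12:05] → before → excluded.
kappa [18:15, 18:45] → after → excluded.
lambda [06:20, 13:55] → meets → excluded.
mu [16:55, 20:20] → after → excluded.
theta [12:35, 20:55] → contains → candidate.
zeta [13:55, 19:05] → started-by → candidate.
Among candidates, latest end is 20:55 → theta.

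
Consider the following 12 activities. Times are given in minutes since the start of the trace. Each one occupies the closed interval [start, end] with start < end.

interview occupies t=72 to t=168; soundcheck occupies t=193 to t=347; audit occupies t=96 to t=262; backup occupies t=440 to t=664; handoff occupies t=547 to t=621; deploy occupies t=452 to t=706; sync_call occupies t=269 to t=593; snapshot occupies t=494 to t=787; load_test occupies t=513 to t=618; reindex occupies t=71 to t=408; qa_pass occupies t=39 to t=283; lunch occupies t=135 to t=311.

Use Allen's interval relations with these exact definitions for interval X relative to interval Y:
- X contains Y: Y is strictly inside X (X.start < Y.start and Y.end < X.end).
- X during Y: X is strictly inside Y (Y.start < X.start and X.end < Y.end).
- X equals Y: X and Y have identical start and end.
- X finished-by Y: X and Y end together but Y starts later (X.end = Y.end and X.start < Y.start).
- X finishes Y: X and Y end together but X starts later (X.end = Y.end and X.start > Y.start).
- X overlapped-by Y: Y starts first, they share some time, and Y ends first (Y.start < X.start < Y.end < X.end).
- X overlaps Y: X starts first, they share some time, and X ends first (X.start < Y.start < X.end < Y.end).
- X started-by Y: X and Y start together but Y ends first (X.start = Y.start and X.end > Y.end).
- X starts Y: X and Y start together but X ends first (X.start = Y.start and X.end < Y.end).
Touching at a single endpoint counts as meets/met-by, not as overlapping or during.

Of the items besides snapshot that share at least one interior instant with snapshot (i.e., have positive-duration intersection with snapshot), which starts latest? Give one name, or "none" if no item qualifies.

Target snapshot = [t=494, t=787].
audit [t=96, t=262] → before → excluded.
backup [t=440, t=664] → overlaps → candidate.
deploy [t=452, t=706] → overlaps → candidate.
handoff [t=547, t=621] → during → candidate.
interview [t=72, t=168] → before → excluded.
load_test [t=513, t=618] → during → candidate.
lunch [t=135, t=311] → before → excluded.
qa_pass [t=39, t=283] → before → excluded.
reindex [t=71, t=408] → before → excluded.
soundcheck [t=193, t=347] → before → excluded.
sync_call [t=269, t=593] → overlaps → candidate.
Among candidates, latest start is t=547 → handoff.

handoff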